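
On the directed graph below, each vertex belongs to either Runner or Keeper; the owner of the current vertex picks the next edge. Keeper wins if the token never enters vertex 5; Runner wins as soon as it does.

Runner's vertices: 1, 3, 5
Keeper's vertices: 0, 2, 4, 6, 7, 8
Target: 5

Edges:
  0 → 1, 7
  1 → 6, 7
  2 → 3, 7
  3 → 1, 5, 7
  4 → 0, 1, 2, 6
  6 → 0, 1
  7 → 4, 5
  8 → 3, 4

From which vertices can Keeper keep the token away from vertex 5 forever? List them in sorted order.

A0 = {5}
A1: add {3} — 3 (Runner) has 3→5.
A2 = A1; e.g. 0 (Keeper) can still go to 1. Fixed point.
Runner's attractor = {3, 5}; Keeper avoids the target exactly from the complement.

0, 1, 2, 4, 6, 7, 8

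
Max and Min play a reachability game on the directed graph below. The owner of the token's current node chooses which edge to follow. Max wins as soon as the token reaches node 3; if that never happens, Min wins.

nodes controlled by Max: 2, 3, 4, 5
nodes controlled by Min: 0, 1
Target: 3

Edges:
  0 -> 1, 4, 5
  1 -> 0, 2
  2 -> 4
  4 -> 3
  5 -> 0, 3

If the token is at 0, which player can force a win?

A0 = {3}
A1: add {4, 5} — 4 (Max) has 4→3; 5 (Max) has 5→3.
A2: add {2} — 2 (Max) has 2→4.
A3 = A2; e.g. 0 (Min) can still go to 1. Fixed point.
0 never enters the attractor, so Min can avoid the target forever.

Min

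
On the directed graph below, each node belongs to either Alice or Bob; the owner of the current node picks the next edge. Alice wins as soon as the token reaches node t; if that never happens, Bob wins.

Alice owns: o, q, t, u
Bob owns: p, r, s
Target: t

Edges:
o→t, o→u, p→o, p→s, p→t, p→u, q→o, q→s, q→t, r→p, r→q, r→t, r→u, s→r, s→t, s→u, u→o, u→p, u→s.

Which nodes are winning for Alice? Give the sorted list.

A0 = {t}
A1: add {o, q} — o (Alice) has o→t; q (Alice) has q→t.
A2: add {u} — u (Alice) has u→o.
A3 = A2; e.g. p (Bob) can still go to s. Fixed point.
Alice's winning region = {o, q, t, u}.

o, q, t, u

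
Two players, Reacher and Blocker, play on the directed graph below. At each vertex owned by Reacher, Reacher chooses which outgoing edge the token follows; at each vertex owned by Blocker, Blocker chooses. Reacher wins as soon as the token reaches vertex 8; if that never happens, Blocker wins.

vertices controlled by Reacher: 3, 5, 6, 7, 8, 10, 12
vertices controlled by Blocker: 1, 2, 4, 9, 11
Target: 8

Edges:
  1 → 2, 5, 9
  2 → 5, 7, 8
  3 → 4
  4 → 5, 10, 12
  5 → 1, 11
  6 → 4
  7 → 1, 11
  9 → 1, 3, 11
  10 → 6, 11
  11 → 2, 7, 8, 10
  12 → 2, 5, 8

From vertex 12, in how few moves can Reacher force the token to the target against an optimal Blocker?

A0 = {8}
A1: add {12} — 12 (Reacher) has 12→8.
A2 = A1; e.g. 1 (Blocker) can still go to 2. Fixed point.
12 enters the attractor at level 1, so Reacher can force the target in 1 move from there.

1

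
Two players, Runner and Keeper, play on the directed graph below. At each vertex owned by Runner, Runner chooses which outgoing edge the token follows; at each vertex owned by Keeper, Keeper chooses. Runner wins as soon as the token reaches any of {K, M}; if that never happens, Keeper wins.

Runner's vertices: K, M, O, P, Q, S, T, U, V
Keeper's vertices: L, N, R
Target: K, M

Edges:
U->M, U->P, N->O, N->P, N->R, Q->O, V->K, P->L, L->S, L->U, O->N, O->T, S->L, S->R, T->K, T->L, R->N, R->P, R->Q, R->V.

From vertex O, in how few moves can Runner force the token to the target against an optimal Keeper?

2

A0 = {K, M}
A1: add {T, U, V} — T (Runner) has T→K; U (Runner) has U→M; V (Runner) has V→K.
A2: add {O} — O (Runner) has O→T.
O enters the attractor at level 2, so Runner can force the target in 2 moves from there.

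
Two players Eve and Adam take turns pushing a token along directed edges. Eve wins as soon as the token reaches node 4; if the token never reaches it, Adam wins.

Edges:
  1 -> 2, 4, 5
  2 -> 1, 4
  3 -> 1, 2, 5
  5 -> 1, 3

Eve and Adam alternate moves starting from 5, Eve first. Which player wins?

Track states (vertex, player-to-move).
A0 = {(4,Eve), (4,Adam)}
A1: add {(1,Eve), (2,Eve)}.
A2: add {(2,Adam)}.
A3: add {(3,Eve)}.
A4: add {(5,Adam)}.
A5 = A4; e.g. (1,Adam) stays out. (5,Eve) never enters ⇒ Adam avoids the target.

Adam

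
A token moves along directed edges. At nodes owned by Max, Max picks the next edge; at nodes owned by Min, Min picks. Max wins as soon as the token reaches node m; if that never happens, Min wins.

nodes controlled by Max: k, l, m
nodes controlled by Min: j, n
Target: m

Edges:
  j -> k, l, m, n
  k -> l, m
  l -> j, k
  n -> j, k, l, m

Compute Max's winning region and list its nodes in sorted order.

k, l, m

A0 = {m}
A1: add {k} — k (Max) has k→m.
A2: add {l} — l (Max) has l→k.
A3 = A2; e.g. j (Min) can still go to n. Fixed point.
Max's winning region = {k, l, m}.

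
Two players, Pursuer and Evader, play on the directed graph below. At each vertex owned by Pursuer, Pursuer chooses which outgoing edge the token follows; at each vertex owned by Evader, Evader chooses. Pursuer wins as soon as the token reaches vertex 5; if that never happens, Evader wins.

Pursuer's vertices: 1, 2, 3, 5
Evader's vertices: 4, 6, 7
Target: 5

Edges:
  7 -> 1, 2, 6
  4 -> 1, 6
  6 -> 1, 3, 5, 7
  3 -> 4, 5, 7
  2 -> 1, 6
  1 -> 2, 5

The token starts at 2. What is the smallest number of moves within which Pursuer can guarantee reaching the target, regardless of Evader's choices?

2

A0 = {5}
A1: add {1, 3} — 1 (Pursuer) has 1→5; 3 (Pursuer) has 3→5.
A2: add {2} — 2 (Pursuer) has 2→1.
A3 = A2; e.g. 4 (Evader) can still go to 6. Fixed point.
2 enters the attractor at level 2, so Pursuer can force the target in 2 moves from there.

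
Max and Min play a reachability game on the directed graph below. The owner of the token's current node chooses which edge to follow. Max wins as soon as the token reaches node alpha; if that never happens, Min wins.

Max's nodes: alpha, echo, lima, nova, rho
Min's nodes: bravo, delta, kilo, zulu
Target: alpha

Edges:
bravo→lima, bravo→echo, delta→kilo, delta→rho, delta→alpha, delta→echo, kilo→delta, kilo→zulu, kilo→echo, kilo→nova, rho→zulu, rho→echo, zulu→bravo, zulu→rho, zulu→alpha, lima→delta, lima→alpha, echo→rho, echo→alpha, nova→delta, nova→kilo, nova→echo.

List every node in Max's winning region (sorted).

A0 = {alpha}
A1: add {echo, lima} — lima (Max) has lima→alpha; echo (Max) has echo→alpha.
A2: add {bravo, nova, rho} — bravo (Min): all of {lima, echo} already in; rho (Max) has rho→echo; nova (Max) has nova→echo.
A3: add {zulu} — zulu (Min): all of {bravo, rho, alpha} already in.
A4 = A3; e.g. delta (Min) can still go to kilo. Fixed point.
Max's winning region = {alpha, bravo, echo, lima, nova, rho, zulu}.

alpha, bravo, echo, lima, nova, rho, zulu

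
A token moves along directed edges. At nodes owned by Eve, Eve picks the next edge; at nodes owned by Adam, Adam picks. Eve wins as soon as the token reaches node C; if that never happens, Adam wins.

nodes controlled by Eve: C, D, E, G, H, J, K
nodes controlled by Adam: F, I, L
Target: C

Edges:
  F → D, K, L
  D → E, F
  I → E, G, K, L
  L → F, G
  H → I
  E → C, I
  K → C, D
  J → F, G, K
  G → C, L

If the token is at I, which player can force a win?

Adam

A0 = {C}
A1: add {E, G, K} — E (Eve) has E→C; G (Eve) has G→C; K (Eve) has K→C.
A2: add {D, J} — D (Eve) has D→E; J (Eve) has J→G.
A3 = A2; e.g. F (Adam) can still go to L. Fixed point.
I never enters the attractor, so Adam can avoid the target forever.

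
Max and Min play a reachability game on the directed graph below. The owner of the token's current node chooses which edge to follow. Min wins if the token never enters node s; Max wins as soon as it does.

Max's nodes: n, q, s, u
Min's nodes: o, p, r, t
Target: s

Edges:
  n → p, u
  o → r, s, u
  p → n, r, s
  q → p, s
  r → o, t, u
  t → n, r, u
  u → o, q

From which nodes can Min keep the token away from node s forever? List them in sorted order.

A0 = {s}
A1: add {q} — q (Max) has q→s.
A2: add {u} — u (Max) has u→q.
A3: add {n} — n (Max) has n→u.
A4 = A3; e.g. o (Min) can still go to r. Fixed point.
Max's attractor = {n, q, s, u}; Min avoids the target exactly from the complement.

o, p, r, t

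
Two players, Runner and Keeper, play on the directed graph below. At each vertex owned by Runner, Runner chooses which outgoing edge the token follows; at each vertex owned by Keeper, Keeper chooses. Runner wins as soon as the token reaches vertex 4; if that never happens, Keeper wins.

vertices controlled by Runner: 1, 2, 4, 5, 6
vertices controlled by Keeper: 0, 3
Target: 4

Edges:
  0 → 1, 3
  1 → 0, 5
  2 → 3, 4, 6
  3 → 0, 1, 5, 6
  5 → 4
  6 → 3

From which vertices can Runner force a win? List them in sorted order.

1, 2, 4, 5

A0 = {4}
A1: add {2, 5} — 2 (Runner) has 2→4; 5 (Runner) has 5→4.
A2: add {1} — 1 (Runner) has 1→5.
A3 = A2; e.g. 0 (Keeper) can still go to 3. Fixed point.
Runner's winning region = {1, 2, 4, 5}.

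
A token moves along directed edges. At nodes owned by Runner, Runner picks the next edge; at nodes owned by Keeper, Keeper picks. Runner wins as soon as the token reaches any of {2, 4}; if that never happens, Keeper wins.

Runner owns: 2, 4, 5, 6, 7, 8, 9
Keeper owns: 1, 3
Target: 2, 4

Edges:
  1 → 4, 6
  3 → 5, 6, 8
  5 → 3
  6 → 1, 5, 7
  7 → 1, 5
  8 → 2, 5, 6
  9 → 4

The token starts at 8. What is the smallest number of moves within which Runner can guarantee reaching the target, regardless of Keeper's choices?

1

A0 = {2, 4}
A1: add {8, 9} — 8 (Runner) has 8→2; 9 (Runner) has 9→4.
A2 = A1; e.g. 1 (Keeper) can still go to 6. Fixed point.
8 enters the attractor at level 1, so Runner can force the target in 1 move from there.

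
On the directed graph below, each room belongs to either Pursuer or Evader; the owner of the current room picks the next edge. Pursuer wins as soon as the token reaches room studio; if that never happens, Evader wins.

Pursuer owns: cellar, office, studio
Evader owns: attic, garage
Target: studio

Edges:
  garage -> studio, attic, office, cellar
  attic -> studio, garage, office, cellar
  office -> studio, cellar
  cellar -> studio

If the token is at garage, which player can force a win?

Evader

A0 = {studio}
A1: add {cellar, office} — office (Pursuer) has office→studio; cellar (Pursuer) has cellar→studio.
A2 = A1; e.g. garage (Evader) can still go to attic. Fixed point.
garage never enters the attractor, so Evader can avoid the target forever.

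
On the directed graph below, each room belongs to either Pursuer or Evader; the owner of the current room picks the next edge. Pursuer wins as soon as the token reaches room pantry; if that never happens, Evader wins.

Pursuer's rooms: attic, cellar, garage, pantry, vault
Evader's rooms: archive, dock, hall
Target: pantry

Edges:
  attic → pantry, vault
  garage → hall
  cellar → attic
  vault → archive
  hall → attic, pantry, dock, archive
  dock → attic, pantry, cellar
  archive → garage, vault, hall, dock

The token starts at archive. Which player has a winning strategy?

Evader

A0 = {pantry}
A1: add {attic} — attic (Pursuer) has attic→pantry.
A2: add {cellar} — cellar (Pursuer) has cellar→attic.
A3: add {dock} — dock (Evader): all of {attic, pantry, cellar} already in.
A4 = A3; e.g. garage (Pursuer) has no edge into A3. Fixed point.
archive never enters the attractor, so Evader can avoid the target forever.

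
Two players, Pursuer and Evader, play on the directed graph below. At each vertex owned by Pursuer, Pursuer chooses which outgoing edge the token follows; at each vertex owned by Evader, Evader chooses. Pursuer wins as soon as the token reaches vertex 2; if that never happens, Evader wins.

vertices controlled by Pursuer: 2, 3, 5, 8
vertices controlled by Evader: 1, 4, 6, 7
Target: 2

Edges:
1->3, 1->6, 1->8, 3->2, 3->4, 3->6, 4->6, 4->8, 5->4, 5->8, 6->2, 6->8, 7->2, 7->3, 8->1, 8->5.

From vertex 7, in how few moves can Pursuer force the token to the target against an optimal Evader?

2

A0 = {2}
A1: add {3} — 3 (Pursuer) has 3→2.
A2: add {7} — 7 (Evader): all of {2, 3} already in.
A3 = A2; e.g. 1 (Evader) can still go to 6. Fixed point.
7 enters the attractor at level 2, so Pursuer can force the target in 2 moves from there.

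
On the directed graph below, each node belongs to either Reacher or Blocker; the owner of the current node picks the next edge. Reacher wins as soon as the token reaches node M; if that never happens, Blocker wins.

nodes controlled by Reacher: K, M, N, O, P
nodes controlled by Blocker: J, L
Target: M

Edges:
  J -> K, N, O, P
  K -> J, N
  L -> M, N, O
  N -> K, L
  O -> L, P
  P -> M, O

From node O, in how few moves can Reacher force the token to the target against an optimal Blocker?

A0 = {M}
A1: add {P} — P (Reacher) has P→M.
A2: add {O} — O (Reacher) has O→P.
A3 = A2; e.g. J (Blocker) can still go to K. Fixed point.
O enters the attractor at level 2, so Reacher can force the target in 2 moves from there.

2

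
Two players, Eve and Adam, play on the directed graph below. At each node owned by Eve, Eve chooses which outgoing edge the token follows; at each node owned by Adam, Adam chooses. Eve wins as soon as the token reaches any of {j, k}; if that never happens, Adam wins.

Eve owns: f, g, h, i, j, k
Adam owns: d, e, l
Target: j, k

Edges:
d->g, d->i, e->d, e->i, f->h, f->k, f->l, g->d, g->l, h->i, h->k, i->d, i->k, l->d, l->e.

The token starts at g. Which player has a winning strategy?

Adam

A0 = {j, k}
A1: add {f, h, i} — f (Eve) has f→k; h (Eve) has h→k; i (Eve) has i→k.
A2 = A1; e.g. d (Adam) can still go to g. Fixed point.
g never enters the attractor, so Adam can avoid the target forever.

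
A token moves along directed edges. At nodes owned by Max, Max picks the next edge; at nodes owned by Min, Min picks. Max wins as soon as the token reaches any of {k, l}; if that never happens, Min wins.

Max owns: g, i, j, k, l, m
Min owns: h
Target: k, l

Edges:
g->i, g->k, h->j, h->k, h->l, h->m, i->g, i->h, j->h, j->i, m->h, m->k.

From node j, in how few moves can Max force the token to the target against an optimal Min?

3

A0 = {k, l}
A1: add {g, m} — g (Max) has g→k; m (Max) has m→k.
A2: add {i} — i (Max) has i→g.
A3: add {j} — j (Max) has j→i.
j enters the attractor at level 3, so Max can force the target in 3 moves from there.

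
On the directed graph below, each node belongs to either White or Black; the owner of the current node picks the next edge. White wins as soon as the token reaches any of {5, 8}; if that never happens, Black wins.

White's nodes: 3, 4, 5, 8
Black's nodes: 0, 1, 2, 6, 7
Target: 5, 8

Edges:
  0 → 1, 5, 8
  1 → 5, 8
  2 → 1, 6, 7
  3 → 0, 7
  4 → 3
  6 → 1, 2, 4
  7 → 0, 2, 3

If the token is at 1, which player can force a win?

White

A0 = {5, 8}
A1: add {1} — 1 (Black): all of {5, 8} already in.
1 ∈ A1, so White can force the target.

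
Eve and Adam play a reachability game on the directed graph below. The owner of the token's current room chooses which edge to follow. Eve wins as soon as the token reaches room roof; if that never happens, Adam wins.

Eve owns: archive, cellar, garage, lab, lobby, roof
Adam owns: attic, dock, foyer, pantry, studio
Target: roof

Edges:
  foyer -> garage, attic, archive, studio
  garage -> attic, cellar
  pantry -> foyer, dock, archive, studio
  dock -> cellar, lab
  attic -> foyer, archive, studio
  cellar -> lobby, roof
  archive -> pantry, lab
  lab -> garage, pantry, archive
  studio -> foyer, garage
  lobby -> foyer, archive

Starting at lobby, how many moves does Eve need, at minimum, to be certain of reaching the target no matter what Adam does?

5

A0 = {roof}
A1: add {cellar} — cellar (Eve) has cellar→roof.
A2: add {garage} — garage (Eve) has garage→cellar.
A3: add {lab} — lab (Eve) has lab→garage.
A4: add {archive, dock} — dock (Adam): all of {cellar, lab} already in; archive (Eve) has archive→lab.
A5: add {lobby} — lobby (Eve) has lobby→archive.
A6 = A5; e.g. foyer (Adam) can still go to attic. Fixed point.
lobby enters the attractor at level 5, so Eve can force the target in 5 moves from there.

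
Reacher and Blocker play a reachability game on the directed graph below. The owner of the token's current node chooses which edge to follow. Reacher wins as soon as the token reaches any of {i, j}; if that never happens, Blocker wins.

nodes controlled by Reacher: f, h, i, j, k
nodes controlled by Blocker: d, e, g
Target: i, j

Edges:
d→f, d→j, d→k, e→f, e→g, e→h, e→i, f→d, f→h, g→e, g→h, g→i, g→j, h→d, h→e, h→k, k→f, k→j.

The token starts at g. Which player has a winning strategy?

A0 = {i, j}
A1: add {k} — k (Reacher) has k→j.
A2: add {h} — h (Reacher) has h→k.
A3: add {f} — f (Reacher) has f→h.
A4: add {d} — d (Blocker): all of {f, j, k} already in.
A5 = A4; e.g. e (Blocker) can still go to g. Fixed point.
g never enters the attractor, so Blocker can avoid the target forever.

Blocker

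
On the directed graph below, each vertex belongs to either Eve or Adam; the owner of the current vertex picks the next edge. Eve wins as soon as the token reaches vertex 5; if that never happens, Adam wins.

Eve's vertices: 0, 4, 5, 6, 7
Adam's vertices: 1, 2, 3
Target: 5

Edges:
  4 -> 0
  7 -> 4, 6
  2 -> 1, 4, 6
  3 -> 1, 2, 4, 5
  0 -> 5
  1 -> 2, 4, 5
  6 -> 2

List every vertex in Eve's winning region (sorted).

A0 = {5}
A1: add {0} — 0 (Eve) has 0→5.
A2: add {4} — 4 (Eve) has 4→0.
A3: add {7} — 7 (Eve) has 7→4.
A4 = A3; e.g. 1 (Adam) can still go to 2. Fixed point.
Eve's winning region = {0, 4, 5, 7}.

0, 4, 5, 7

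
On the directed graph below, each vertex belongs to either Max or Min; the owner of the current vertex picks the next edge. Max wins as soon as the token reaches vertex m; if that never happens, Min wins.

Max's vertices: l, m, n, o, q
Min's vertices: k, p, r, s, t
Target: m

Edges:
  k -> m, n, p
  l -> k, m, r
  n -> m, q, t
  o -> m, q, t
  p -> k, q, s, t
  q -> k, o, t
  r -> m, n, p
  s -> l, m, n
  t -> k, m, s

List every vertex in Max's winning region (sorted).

l, m, n, o, q, s

A0 = {m}
A1: add {l, n, o} — l (Max) has l→m; n (Max) has n→m; o (Max) has o→m.
A2: add {q, s} — q (Max) has q→o; s (Min): all of {l, m, n} already in.
A3 = A2; e.g. k (Min) can still go to p. Fixed point.
Max's winning region = {l, m, n, o, q, s}.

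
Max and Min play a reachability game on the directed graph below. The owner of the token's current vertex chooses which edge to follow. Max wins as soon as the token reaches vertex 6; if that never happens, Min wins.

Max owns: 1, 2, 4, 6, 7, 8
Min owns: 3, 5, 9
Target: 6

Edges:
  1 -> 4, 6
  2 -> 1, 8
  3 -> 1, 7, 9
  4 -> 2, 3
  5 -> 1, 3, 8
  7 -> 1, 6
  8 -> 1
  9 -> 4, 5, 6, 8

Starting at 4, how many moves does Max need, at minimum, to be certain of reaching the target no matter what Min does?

A0 = {6}
A1: add {1, 7} — 1 (Max) has 1→6; 7 (Max) has 7→6.
A2: add {2, 8} — 2 (Max) has 2→1; 8 (Max) has 8→1.
A3: add {4} — 4 (Max) has 4→2.
A4 = A3; e.g. 3 (Min) can still go to 9. Fixed point.
4 enters the attractor at level 3, so Max can force the target in 3 moves from there.

3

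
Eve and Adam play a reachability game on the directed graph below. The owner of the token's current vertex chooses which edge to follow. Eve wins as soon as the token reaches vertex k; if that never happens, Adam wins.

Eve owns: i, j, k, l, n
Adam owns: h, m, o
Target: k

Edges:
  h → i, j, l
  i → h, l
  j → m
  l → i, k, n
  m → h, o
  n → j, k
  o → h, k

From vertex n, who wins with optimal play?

Eve

A0 = {k}
A1: add {l, n} — l (Eve) has l→k; n (Eve) has n→k.
n ∈ A1, so Eve can force the target.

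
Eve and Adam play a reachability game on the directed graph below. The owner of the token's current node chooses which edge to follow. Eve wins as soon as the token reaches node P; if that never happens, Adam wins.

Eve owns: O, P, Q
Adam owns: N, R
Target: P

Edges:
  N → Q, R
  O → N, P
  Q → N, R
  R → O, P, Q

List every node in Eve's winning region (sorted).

O, P

A0 = {P}
A1: add {O} — O (Eve) has O→P.
A2 = A1; e.g. N (Adam) can still go to Q. Fixed point.
Eve's winning region = {O, P}.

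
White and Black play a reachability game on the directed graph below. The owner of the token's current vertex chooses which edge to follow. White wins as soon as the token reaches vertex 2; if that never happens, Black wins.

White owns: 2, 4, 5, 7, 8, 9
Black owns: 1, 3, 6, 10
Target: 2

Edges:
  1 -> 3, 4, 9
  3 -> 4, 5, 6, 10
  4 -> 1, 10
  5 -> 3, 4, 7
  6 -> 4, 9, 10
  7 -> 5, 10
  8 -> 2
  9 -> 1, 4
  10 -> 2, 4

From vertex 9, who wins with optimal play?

A0 = {2}
A1: add {8} — 8 (White) has 8→2.
A2 = A1; e.g. 1 (Black) can still go to 3. Fixed point.
9 never enters the attractor, so Black can avoid the target forever.

Black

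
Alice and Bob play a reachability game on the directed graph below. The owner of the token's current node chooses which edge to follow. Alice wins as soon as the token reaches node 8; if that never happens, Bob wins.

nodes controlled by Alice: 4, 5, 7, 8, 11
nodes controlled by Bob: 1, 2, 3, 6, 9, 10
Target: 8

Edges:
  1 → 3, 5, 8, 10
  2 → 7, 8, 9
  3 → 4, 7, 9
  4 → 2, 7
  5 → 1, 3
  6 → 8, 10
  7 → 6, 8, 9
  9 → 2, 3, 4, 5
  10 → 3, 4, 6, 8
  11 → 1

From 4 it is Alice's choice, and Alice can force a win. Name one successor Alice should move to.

A0 = {8}
A1: add {7} — 7 (Alice) has 7→8.
A2: add {4} — 4 (Alice) has 4→7.
A3 = A2; e.g. 1 (Bob) can still go to 3. Fixed point.
From 4, successor 7 is in the attractor (rank 1); the other successor 2 is not.

7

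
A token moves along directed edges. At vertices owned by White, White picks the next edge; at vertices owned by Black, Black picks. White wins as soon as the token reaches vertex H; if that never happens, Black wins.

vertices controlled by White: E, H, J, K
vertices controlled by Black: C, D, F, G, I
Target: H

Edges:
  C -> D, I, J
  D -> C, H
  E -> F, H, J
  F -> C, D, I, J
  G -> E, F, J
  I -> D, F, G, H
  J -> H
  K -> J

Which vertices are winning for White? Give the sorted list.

A0 = {H}
A1: add {E, J} — E (White) has E→H; J (White) has J→H.
A2: add {K} — K (White) has K→J.
A3 = A2; e.g. C (Black) can still go to D. Fixed point.
White's winning region = {E, H, J, K}.

E, H, J, K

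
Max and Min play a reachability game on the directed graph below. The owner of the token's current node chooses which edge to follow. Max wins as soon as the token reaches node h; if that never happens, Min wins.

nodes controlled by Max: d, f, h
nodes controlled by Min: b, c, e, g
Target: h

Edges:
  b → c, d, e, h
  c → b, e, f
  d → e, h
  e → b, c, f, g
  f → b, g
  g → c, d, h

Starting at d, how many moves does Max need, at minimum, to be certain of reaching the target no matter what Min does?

A0 = {h}
A1: add {d} — d (Max) has d→h.
A2 = A1; e.g. b (Min) can still go to c. Fixed point.
d enters the attractor at level 1, so Max can force the target in 1 move from there.

1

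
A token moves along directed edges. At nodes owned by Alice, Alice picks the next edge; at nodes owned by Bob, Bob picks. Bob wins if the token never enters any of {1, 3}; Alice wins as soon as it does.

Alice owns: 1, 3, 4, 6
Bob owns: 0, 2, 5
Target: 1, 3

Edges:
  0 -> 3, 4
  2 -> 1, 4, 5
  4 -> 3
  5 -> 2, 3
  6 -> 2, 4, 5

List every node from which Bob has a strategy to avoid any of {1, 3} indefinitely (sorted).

2, 5

A0 = {1, 3}
A1: add {4} — 4 (Alice) has 4→3.
A2: add {0, 6} — 0 (Bob): all of {3, 4} already in; 6 (Alice) has 6→4.
A3 = A2; e.g. 2 (Bob) can still go to 5. Fixed point.
Alice's attractor = {0, 1, 3, 4, 6}; Bob avoids the target exactly from the complement.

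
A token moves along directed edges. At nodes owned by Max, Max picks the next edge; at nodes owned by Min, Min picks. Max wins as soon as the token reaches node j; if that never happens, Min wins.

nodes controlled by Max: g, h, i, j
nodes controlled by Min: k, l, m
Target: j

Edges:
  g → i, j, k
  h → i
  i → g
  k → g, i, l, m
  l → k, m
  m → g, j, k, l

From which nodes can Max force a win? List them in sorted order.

g, h, i, j

A0 = {j}
A1: add {g} — g (Max) has g→j.
A2: add {i} — i (Max) has i→g.
A3: add {h} — h (Max) has h→i.
A4 = A3; e.g. k (Min) can still go to l. Fixed point.
Max's winning region = {g, h, i, j}.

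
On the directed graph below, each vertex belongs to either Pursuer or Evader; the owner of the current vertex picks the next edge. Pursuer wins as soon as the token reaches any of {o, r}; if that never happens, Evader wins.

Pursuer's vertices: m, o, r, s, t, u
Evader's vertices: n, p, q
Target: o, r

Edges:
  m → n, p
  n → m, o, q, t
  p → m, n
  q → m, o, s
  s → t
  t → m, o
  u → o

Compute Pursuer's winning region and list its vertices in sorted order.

o, r, s, t, u

A0 = {o, r}
A1: add {t, u} — t (Pursuer) has t→o; u (Pursuer) has u→o.
A2: add {s} — s (Pursuer) has s→t.
A3 = A2; e.g. m (Pursuer) has no edge into A2. Fixed point.
Pursuer's winning region = {o, r, s, t, u}.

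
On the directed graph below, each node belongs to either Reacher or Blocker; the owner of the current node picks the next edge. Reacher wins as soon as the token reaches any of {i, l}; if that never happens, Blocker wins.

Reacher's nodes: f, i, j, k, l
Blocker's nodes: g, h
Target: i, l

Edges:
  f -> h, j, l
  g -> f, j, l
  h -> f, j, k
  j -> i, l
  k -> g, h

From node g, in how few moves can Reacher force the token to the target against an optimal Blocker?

2

A0 = {i, l}
A1: add {f, j} — f (Reacher) has f→l; j (Reacher) has j→i.
A2: add {g} — g (Blocker): all of {f, j, l} already in.
g enters the attractor at level 2, so Reacher can force the target in 2 moves from there.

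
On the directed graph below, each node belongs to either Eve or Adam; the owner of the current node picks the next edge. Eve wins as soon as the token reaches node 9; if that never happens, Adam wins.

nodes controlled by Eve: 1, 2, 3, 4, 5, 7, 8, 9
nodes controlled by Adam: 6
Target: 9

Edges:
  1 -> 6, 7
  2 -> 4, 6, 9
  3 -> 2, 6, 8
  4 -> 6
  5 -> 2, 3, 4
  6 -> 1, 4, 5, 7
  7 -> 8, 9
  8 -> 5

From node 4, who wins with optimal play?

Adam

A0 = {9}
A1: add {2, 7} — 2 (Eve) has 2→9; 7 (Eve) has 7→9.
A2: add {1, 3, 5} — 1 (Eve) has 1→7; 3 (Eve) has 3→2; 5 (Eve) has 5→2.
A3: add {8} — 8 (Eve) has 8→5.
A4 = A3; e.g. 4 (Eve) has no edge into A3. Fixed point.
4 never enters the attractor, so Adam can avoid the target forever.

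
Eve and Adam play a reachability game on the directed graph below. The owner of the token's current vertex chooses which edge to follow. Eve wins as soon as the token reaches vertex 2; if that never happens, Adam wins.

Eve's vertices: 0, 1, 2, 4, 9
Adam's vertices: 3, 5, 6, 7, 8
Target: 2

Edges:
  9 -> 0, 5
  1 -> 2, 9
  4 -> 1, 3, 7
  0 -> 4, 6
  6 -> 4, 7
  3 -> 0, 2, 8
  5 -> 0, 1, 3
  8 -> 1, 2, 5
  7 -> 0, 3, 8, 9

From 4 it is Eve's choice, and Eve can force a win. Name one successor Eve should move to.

A0 = {2}
A1: add {1} — 1 (Eve) has 1→2.
A2: add {4} — 4 (Eve) has 4→1.
A3: add {0} — 0 (Eve) has 0→4.
A4: add {9} — 9 (Eve) has 9→0.
A5 = A4; e.g. 3 (Adam) can still go to 8. Fixed point.
From 4, successor 1 is in the attractor (rank 1); the other successors 3, 7 are not.

1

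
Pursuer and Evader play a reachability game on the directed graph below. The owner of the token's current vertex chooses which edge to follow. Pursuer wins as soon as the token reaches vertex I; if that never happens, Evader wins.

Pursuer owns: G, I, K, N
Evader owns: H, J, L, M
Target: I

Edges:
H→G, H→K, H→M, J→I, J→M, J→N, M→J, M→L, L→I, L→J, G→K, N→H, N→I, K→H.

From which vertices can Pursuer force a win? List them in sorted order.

A0 = {I}
A1: add {N} — N (Pursuer) has N→I.
A2 = A1; e.g. G (Pursuer) has no edge into A1. Fixed point.
Pursuer's winning region = {I, N}.

I, N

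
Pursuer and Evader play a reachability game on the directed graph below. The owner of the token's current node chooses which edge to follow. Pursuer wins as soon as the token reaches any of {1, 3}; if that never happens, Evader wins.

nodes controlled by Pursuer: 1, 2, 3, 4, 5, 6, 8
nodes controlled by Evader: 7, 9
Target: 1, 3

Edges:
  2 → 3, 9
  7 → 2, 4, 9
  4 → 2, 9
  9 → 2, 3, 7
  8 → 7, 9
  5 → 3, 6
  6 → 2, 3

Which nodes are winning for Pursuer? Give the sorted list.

A0 = {1, 3}
A1: add {2, 5, 6} — 2 (Pursuer) has 2→3; 5 (Pursuer) has 5→3; 6 (Pursuer) has 6→3.
A2: add {4} — 4 (Pursuer) has 4→2.
A3 = A2; e.g. 7 (Evader) can still go to 9. Fixed point.
Pursuer's winning region = {1, 2, 3, 4, 5, 6}.

1, 2, 3, 4, 5, 6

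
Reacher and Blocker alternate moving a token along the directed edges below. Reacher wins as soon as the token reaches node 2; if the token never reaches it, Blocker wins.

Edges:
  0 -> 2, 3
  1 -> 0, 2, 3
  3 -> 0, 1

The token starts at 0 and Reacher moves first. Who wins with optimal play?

Reacher

Track states (vertex, player-to-move).
A0 = {(2,Reacher), (2,Blocker)}
A1: add {(0,Reacher), (1,Reacher)}.
(0,Reacher) ∈ A1 ⇒ Reacher forces the target.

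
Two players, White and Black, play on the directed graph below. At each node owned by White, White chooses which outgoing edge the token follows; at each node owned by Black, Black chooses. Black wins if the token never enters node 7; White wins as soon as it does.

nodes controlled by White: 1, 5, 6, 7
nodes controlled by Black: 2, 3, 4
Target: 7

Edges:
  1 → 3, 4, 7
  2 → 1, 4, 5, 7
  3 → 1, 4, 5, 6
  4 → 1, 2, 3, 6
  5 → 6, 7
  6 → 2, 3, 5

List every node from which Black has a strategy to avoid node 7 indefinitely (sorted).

2, 3, 4

A0 = {7}
A1: add {1, 5} — 1 (White) has 1→7; 5 (White) has 5→7.
A2: add {6} — 6 (White) has 6→5.
A3 = A2; e.g. 2 (Black) can still go to 4. Fixed point.
White's attractor = {1, 5, 6, 7}; Black avoids the target exactly from the complement.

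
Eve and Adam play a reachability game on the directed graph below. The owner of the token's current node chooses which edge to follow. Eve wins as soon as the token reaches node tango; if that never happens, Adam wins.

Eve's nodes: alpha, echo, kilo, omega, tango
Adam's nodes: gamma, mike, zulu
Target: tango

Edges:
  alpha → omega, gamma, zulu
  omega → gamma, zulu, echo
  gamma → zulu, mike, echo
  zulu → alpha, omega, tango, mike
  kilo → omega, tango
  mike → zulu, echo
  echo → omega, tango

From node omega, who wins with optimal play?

Eve

A0 = {tango}
A1: add {echo, kilo} — kilo (Eve) has kilo→tango; echo (Eve) has echo→tango.
A2: add {omega} — omega (Eve) has omega→echo.
omega ∈ A2, so Eve can force the target.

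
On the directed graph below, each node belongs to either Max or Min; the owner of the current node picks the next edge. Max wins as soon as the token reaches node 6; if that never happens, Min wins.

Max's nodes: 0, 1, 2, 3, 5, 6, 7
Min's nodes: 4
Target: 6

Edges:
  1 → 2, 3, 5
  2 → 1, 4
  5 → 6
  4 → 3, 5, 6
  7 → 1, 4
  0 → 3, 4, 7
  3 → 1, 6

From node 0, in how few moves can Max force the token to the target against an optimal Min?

A0 = {6}
A1: add {3, 5} — 3 (Max) has 3→6; 5 (Max) has 5→6.
A2: add {0, 1, 4} — 0 (Max) has 0→3; 1 (Max) has 1→3; 4 (Min): all of {3, 5, 6} already in.
0 enters the attractor at level 2, so Max can force the target in 2 moves from there.

2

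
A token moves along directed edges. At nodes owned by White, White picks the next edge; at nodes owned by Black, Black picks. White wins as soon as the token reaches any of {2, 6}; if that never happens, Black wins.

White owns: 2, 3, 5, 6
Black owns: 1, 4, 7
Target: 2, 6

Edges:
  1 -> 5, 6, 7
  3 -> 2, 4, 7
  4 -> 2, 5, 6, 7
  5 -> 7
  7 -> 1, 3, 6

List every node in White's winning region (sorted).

2, 3, 6

A0 = {2, 6}
A1: add {3} — 3 (White) has 3→2.
A2 = A1; e.g. 1 (Black) can still go to 5. Fixed point.
White's winning region = {2, 3, 6}.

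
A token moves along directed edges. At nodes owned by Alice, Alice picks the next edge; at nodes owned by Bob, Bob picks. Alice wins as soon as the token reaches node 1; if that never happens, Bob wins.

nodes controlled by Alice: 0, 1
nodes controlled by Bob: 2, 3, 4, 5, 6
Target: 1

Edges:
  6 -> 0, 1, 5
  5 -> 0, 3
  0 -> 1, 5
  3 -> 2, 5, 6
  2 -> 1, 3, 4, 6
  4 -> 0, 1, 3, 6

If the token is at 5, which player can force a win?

Bob

A0 = {1}
A1: add {0} — 0 (Alice) has 0→1.
A2 = A1; e.g. 2 (Bob) can still go to 3. Fixed point.
5 never enters the attractor, so Bob can avoid the target forever.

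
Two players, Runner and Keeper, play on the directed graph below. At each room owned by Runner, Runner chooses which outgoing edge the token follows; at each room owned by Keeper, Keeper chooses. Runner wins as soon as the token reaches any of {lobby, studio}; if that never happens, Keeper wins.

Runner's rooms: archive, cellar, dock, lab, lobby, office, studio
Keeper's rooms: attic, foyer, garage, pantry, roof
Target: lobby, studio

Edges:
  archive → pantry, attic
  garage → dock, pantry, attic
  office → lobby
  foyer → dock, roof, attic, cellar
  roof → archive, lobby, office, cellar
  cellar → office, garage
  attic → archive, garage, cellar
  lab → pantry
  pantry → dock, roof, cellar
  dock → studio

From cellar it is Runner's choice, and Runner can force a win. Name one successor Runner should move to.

office

A0 = {lobby, studio}
A1: add {dock, office} — dock (Runner) has dock→studio; office (Runner) has office→lobby.
A2: add {cellar} — cellar (Runner) has cellar→office.
A3 = A2; e.g. archive (Runner) has no edge into A2. Fixed point.
From cellar, successor office is in the attractor (rank 1); the other successor garage is not.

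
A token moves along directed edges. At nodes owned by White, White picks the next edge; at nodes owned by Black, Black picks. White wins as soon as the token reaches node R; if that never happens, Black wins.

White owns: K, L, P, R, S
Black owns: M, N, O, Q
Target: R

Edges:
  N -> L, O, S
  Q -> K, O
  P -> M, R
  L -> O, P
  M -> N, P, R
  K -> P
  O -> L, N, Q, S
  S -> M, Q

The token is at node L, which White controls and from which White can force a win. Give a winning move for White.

P

A0 = {R}
A1: add {P} — P (White) has P→R.
A2: add {K, L} — K (White) has K→P; L (White) has L→P.
A3 = A2; e.g. M (Black) can still go to N. Fixed point.
From L, successor P is in the attractor (rank 1); the other successor O is not.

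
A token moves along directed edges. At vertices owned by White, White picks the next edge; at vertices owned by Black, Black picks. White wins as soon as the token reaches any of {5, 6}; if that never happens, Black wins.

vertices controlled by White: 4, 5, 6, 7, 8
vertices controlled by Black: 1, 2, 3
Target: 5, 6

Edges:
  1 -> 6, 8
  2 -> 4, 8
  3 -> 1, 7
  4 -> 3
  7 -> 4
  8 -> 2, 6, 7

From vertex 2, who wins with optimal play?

Black

A0 = {5, 6}
A1: add {8} — 8 (White) has 8→6.
A2: add {1} — 1 (Black): all of {6, 8} already in.
A3 = A2; e.g. 2 (Black) can still go to 4. Fixed point.
2 never enters the attractor, so Black can avoid the target forever.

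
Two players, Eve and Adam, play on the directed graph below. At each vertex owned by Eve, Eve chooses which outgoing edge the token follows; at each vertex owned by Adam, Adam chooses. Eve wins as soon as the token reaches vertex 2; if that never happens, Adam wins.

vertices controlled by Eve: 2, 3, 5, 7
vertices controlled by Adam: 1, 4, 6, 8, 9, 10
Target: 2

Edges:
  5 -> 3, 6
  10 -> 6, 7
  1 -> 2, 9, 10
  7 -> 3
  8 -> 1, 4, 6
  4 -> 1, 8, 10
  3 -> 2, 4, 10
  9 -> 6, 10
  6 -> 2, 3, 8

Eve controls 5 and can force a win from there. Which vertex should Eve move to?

A0 = {2}
A1: add {3} — 3 (Eve) has 3→2.
A2: add {5, 7} — 5 (Eve) has 5→3; 7 (Eve) has 7→3.
A3 = A2; e.g. 1 (Adam) can still go to 9. Fixed point.
From 5, successor 3 is in the attractor (rank 1); the other successor 6 is not.

3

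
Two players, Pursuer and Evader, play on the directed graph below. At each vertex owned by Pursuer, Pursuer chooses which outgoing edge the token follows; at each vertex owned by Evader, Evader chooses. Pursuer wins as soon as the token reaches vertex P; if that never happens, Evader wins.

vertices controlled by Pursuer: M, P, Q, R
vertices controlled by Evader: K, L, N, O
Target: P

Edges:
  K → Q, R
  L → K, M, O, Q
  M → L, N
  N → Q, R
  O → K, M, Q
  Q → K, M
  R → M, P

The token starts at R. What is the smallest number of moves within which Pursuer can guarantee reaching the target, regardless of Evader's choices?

A0 = {P}
A1: add {R} — R (Pursuer) has R→P.
A2 = A1; e.g. K (Evader) can still go to Q. Fixed point.
R enters the attractor at level 1, so Pursuer can force the target in 1 move from there.

1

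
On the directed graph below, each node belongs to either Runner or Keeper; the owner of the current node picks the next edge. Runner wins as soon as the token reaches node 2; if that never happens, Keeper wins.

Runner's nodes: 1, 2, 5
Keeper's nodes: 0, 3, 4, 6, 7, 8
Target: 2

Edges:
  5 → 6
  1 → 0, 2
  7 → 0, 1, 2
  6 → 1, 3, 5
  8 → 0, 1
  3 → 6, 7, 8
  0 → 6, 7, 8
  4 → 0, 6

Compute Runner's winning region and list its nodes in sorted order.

A0 = {2}
A1: add {1} — 1 (Runner) has 1→2.
A2 = A1; e.g. 0 (Keeper) can still go to 6. Fixed point.
Runner's winning region = {1, 2}.

1, 2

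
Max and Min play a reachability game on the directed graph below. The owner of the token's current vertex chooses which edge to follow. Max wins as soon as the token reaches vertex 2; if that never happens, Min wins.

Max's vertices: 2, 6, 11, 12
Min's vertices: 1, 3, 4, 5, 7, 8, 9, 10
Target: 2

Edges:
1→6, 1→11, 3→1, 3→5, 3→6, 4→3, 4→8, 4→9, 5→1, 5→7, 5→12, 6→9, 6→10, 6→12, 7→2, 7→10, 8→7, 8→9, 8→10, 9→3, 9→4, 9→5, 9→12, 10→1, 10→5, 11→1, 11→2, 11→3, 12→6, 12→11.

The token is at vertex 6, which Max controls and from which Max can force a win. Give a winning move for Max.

A0 = {2}
A1: add {11} — 11 (Max) has 11→2.
A2: add {12} — 12 (Max) has 12→11.
A3: add {6} — 6 (Max) has 6→12.
A4: add {1} — 1 (Min): all of {6, 11} already in.
A5 = A4; e.g. 3 (Min) can still go to 5. Fixed point.
From 6, successor 12 is in the attractor (rank 2); the other successors 9, 10 are not.

12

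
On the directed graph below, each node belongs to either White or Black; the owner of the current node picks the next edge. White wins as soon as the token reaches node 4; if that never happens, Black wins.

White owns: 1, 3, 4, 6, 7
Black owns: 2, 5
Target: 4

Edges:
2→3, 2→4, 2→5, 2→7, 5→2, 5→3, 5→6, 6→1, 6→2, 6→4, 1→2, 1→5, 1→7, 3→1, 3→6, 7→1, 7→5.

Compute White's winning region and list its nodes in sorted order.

A0 = {4}
A1: add {6} — 6 (White) has 6→4.
A2: add {3} — 3 (White) has 3→6.
A3 = A2; e.g. 1 (White) has no edge into A2. Fixed point.
White's winning region = {3, 4, 6}.

3, 4, 6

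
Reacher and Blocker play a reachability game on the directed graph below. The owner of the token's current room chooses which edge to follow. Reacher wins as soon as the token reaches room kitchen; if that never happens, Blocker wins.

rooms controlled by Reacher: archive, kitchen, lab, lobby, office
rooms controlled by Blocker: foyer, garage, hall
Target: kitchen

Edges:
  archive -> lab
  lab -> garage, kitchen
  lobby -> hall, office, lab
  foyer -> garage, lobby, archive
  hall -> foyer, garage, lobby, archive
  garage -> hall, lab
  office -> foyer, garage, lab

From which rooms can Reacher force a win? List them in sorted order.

A0 = {kitchen}
A1: add {lab} — lab (Reacher) has lab→kitchen.
A2: add {archive, lobby, office} — lobby (Reacher) has lobby→lab; office (Reacher) has office→lab; archive (Reacher) has archive→lab.
A3 = A2; e.g. hall (Blocker) can still go to foyer. Fixed point.
Reacher's winning region = {archive, kitchen, lab, lobby, office}.

archive, kitchen, lab, lobby, office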